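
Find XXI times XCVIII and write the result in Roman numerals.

XXI = 21
XCVIII = 98
21 × 98 = 2058

MMLVIII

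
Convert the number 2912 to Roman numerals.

Convert 2912 to Roman numerals:
  2912 contains 2×1000 (MM)
  912 contains 1×900 (CM)
  12 contains 1×10 (X)
  2 contains 2×1 (II)

MMCMXII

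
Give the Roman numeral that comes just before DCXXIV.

DCXXIV = 624; previous is 623

DCXXIII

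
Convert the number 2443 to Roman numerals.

Convert 2443 to Roman numerals:
  2443 contains 2×1000 (MM)
  443 contains 1×400 (CD)
  43 contains 1×40 (XL)
  3 contains 3×1 (III)

MMCDXLIII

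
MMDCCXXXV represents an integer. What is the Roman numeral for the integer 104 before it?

MMDCCXXXV = 2735
2735 - 104 = 2631

MMDCXXXI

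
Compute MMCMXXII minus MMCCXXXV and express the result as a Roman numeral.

MMCMXXII = 2922
MMCCXXXV = 2235
2922 - 2235 = 687

DCLXXXVII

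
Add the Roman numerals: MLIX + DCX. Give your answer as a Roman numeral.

MLIX = 1059
DCX = 610
1059 + 610 = 1669

MDCLXIX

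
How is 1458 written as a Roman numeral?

Convert 1458 to Roman numerals:
  1458 contains 1×1000 (M)
  458 contains 1×400 (CD)
  58 contains 1×50 (L)
  8 contains 1×5 (V)
  3 contains 3×1 (III)

MCDLVIII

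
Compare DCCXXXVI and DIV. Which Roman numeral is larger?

DCCXXXVI = 736
DIV = 504
736 is larger

DCCXXXVI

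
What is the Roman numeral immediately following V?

V = 5; next is 6

VI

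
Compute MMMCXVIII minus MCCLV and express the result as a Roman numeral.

MMMCXVIII = 3118
MCCLV = 1255
3118 - 1255 = 1863

MDCCCLXIII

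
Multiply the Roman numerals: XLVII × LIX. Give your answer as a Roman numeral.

XLVII = 47
LIX = 59
47 × 59 = 2773

MMDCCLXXIII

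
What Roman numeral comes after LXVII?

LXVII = 67, so the next integer is 67 + 1 = 68

LXVIII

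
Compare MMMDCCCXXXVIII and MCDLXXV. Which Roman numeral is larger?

MMMDCCCXXXVIII = 3838
MCDLXXV = 1475
3838 is larger

MMMDCCCXXXVIII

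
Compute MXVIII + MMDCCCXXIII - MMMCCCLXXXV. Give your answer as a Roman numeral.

MXVIII = 1018, MMDCCCXXIII = 2823, MMMCCCLXXXV = 3385
1018 + 2823 = 3841
3841 - 3385 = 456

CDLVI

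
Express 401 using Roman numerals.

Convert 401 to Roman numerals:
  401 contains 1×400 (CD)
  1 contains 1×1 (I)

CDI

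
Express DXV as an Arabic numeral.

DXV: D=500, X=10, V=5
500 + 10 + 5 = 515

515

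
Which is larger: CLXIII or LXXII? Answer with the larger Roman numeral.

CLXIII = 163
LXXII = 72
163 is larger

CLXIII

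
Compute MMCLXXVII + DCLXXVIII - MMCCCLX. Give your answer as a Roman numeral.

MMCLXXVII = 2177, DCLXXVIII = 678, MMCCCLX = 2360
2177 + 678 = 2855
2855 - 2360 = 495

CDXCV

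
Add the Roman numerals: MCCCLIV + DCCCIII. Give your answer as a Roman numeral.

MCCCLIV = 1354
DCCCIII = 803
1354 + 803 = 2157

MMCLVII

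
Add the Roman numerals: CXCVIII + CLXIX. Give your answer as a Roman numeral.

CXCVIII = 198
CLXIX = 169
198 + 169 = 367

CCCLXVII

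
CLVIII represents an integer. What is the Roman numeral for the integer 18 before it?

CLVIII = 158
158 - 18 = 140

CXL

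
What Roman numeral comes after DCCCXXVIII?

DCCCXXVIII = 828; next is 829

DCCCXXIX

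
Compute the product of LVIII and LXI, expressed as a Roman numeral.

LVIII = 58
LXI = 61
58 × 61 = 3538

MMMDXXXVIII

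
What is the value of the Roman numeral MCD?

MCD: M=1000, CD=400
1000 + 400 = 1400

1400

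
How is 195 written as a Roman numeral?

Convert 195 to Roman numerals:
  195 contains 1×100 (C)
  95 contains 1×90 (XC)
  5 contains 1×5 (V)

CXCV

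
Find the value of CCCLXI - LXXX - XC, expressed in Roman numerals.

CCCLXI = 361, LXXX = 80, XC = 90
361 - 80 = 281
281 - 90 = 191

CXCI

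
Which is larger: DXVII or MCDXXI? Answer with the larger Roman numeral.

DXVII = 517
MCDXXI = 1421
1421 is larger

MCDXXI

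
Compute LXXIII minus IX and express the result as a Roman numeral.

LXXIII = 73
IX = 9
73 - 9 = 64

LXIV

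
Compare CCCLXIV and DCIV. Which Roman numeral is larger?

CCCLXIV = 364
DCIV = 604
604 is larger

DCIV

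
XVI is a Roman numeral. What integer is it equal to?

XVI: X=10, V=5, I=1
10 + 5 + 1 = 16

16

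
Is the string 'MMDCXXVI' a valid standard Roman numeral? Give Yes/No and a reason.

'MMDCXXVI': Check the rules: uses only the symbols I, V, X, L, C, D, M; no symbol is repeated more than three times in a row; V, L and D each appear at most once; no smaller symbol precedes a larger one (values never increase from left to right). Value: M (1000) + M (1000) + D (500) + C (100) + X (10) + X (10) + V (5) + I (1) = 2626. So it is a valid standard Roman numeral.

Yes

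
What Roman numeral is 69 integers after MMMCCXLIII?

MMMCCXLIII = 3243
3243 + 69 = 3312

MMMCCCXII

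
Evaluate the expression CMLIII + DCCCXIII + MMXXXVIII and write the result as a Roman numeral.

CMLIII = 953, DCCCXIII = 813, MMXXXVIII = 2038
953 + 813 = 1766
1766 + 2038 = 3804

MMMDCCCIV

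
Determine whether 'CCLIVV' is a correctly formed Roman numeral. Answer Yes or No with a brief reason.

'CCLIVV': V should not appear more than once

No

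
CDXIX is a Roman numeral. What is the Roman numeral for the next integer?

CDXIX = 419, so the next integer is 419 + 1 = 420

CDXX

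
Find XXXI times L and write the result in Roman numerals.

XXXI = 31
L = 50
31 × 50 = 1550

MDL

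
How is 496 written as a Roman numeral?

Convert 496 to Roman numerals:
  496 contains 1×400 (CD)
  96 contains 1×90 (XC)
  6 contains 1×5 (V)
  1 contains 1×1 (I)

CDXCVI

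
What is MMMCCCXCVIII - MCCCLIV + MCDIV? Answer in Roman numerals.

MMMCCCXCVIII = 3398, MCCCLIV = 1354, MCDIV = 1404
3398 - 1354 = 2044
2044 + 1404 = 3448

MMMCDXLVIII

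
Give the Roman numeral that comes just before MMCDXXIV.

MMCDXXIV = 2424, so the previous integer is 2424 - 1 = 2423

MMCDXXIII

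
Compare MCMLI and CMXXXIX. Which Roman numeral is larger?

MCMLI = 1951
CMXXXIX = 939
1951 is larger

MCMLI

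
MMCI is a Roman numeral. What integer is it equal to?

MMCI: M=1000, M=1000, C=100, I=1
1000 + 1000 + 100 + 1 = 2101

2101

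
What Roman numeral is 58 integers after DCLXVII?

DCLXVII = 667
667 + 58 = 725

DCCXXV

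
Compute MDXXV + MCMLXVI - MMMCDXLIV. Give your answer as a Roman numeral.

MDXXV = 1525, MCMLXVI = 1966, MMMCDXLIV = 3444
1525 + 1966 = 3491
3491 - 3444 = 47

XLVII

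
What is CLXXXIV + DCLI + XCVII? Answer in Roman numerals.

CLXXXIV = 184, DCLI = 651, XCVII = 97
184 + 651 = 835
835 + 97 = 932

CMXXXII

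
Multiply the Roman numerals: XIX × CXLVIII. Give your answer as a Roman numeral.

XIX = 19
CXLVIII = 148
19 × 148 = 2812

MMDCCCXII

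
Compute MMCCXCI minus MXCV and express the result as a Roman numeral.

MMCCXCI = 2291
MXCV = 1095
2291 - 1095 = 1196

MCXCVI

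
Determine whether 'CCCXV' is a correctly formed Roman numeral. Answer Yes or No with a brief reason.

'CCCXV': Check the rules: uses only the symbols I, V, X, L, C, D, M; no symbol is repeated more than three times in a row; V, L and D each appear at most once; no smaller symbol precedes a larger one (values never increase from left to right). Value: C (100) + C (100) + C (100) + X (10) + V (5) = 315. So it is a valid standard Roman numeral.

Yes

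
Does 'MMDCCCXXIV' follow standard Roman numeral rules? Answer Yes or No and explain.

'MMDCCCXXIV': Check the rules: uses only the symbols I, V, X, L, C, D, M; no symbol is repeated more than three times in a row; V, L and D each appear at most once; the only place a smaller symbol precedes a larger one is the allowed subtractive pair IV, the symbol right after such a pair (if any) is smaller than the pair's first symbol, and otherwise the values never increase from left to right. Value: M (1000) + M (1000) + D (500) + C (100) + C (100) + C (100) + X (10) + X (10) + IV (4) = 2824. So it is a valid standard Roman numeral.

Yes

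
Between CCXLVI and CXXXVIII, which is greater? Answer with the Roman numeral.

CCXLVI = 246
CXXXVIII = 138
246 is larger

CCXLVI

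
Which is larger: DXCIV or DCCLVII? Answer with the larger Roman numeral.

DXCIV = 594
DCCLVII = 757
757 is larger

DCCLVII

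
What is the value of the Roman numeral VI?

VI: V=5, I=1
5 + 1 = 6

6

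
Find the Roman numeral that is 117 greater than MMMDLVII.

MMMDLVII = 3557
3557 + 117 = 3674

MMMDCLXXIV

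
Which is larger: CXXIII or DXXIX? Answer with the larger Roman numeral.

CXXIII = 123
DXXIX = 529
529 is larger

DXXIX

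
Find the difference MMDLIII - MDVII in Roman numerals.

MMDLIII = 2553
MDVII = 1507
2553 - 1507 = 1046

MXLVI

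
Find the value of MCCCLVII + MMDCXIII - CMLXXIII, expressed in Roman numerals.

MCCCLVII = 1357, MMDCXIII = 2613, CMLXXIII = 973
1357 + 2613 = 3970
3970 - 973 = 2997

MMCMXCVII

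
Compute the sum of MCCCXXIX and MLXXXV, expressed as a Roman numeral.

MCCCXXIX = 1329
MLXXXV = 1085
1329 + 1085 = 2414

MMCDXIV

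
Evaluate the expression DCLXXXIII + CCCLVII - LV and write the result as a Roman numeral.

DCLXXXIII = 683, CCCLVII = 357, LV = 55
683 + 357 = 1040
1040 - 55 = 985

CMLXXXV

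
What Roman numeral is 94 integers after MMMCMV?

MMMCMV = 3905
3905 + 94 = 3999

MMMCMXCIX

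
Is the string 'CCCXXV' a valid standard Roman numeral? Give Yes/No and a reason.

'CCCXXV': Check the rules: uses only the symbols I, V, X, L, C, D, M; no symbol is repeated more than three times in a row; V, L and D each appear at most once; no smaller symbol precedes a larger one (values never increase from left to right). Value: C (100) + C (100) + C (100) + X (10) + X (10) + V (5) = 325. So it is a valid standard Roman numeral.

Yes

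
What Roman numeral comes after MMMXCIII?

MMMXCIII = 3093; next is 3094

MMMXCIV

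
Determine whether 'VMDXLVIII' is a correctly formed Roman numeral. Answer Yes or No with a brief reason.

'VMDXLVIII': V should not appear more than once

No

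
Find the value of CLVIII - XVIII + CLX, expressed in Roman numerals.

CLVIII = 158, XVIII = 18, CLX = 160
158 - 18 = 140
140 + 160 = 300

CCC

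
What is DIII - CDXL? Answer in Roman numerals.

DIII = 503
CDXL = 440
503 - 440 = 63

LXIII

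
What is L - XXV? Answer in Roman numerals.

L = 50
XXV = 25
50 - 25 = 25

XXV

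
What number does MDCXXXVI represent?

MDCXXXVI: M=1000, D=500, C=100, X=10, X=10, X=10, V=5, I=1
1000 + 500 + 100 + 10 + 10 + 10 + 5 + 1 = 1636

1636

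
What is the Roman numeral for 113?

Convert 113 to Roman numerals:
  113 contains 1×100 (C)
  13 contains 1×10 (X)
  3 contains 3×1 (III)

CXIII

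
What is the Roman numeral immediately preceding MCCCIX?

MCCCIX = 1309, so the previous integer is 1309 - 1 = 1308

MCCCVIII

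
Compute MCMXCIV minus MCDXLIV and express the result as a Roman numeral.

MCMXCIV = 1994
MCDXLIV = 1444
1994 - 1444 = 550

DL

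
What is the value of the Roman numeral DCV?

DCV: D=500, C=100, V=5
500 + 100 + 5 = 605

605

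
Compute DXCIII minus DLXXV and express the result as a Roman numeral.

DXCIII = 593
DLXXV = 575
593 - 575 = 18

XVIII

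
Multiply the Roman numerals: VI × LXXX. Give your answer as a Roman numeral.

VI = 6
LXXX = 80
6 × 80 = 480

CDLXXX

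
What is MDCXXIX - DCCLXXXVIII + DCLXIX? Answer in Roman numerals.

MDCXXIX = 1629, DCCLXXXVIII = 788, DCLXIX = 669
1629 - 788 = 841
841 + 669 = 1510

MDX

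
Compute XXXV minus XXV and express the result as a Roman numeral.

XXXV = 35
XXV = 25
35 - 25 = 10

X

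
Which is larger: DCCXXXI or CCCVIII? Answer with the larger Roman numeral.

DCCXXXI = 731
CCCVIII = 308
731 is larger

DCCXXXI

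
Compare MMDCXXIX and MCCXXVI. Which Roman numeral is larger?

MMDCXXIX = 2629
MCCXXVI = 1226
2629 is larger

MMDCXXIX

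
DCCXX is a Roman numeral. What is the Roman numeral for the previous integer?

DCCXX = 720, so the previous integer is 720 - 1 = 719

DCCXIX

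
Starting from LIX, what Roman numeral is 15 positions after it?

LIX = 59
59 + 15 = 74

LXXIV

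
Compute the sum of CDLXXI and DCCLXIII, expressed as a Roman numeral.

CDLXXI = 471
DCCLXIII = 763
471 + 763 = 1234

MCCXXXIV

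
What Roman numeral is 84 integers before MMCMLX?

MMCMLX = 2960
2960 - 84 = 2876

MMDCCCLXXVI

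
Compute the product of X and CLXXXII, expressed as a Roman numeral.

X = 10
CLXXXII = 182
10 × 182 = 1820

MDCCCXX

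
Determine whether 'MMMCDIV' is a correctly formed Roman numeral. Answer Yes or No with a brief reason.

'MMMCDIV': Check the rules: uses only the symbols I, V, X, L, C, D, M; no symbol is repeated more than three times in a row; V, L and D each appear at most once; the only places a smaller symbol precedes a larger one are the allowed subtractive pairs CD, IV, the symbol right after such a pair (if any) is smaller than the pair's first symbol, and otherwise the values never increase from left to right. Value: M (1000) + M (1000) + M (1000) + CD (400) + IV (4) = 3404. So it is a valid standard Roman numeral.

Yes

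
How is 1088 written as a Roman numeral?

Convert 1088 to Roman numerals:
  1088 contains 1×1000 (M)
  88 contains 1×50 (L)
  38 contains 3×10 (XXX)
  8 contains 1×5 (V)
  3 contains 3×1 (III)

MLXXXVIII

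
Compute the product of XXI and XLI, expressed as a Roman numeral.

XXI = 21
XLI = 41
21 × 41 = 861

DCCCLXI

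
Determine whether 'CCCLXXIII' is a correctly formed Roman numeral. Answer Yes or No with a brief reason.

'CCCLXXIII': Check the rules: uses only the symbols I, V, X, L, C, D, M; no symbol is repeated more than three times in a row; V, L and D each appear at most once; no smaller symbol precedes a larger one (values never increase from left to right). Value: C (100) + C (100) + C (100) + L (50) + X (10) + X (10) + I (1) + I (1) + I (1) = 373. So it is a valid standard Roman numeral.

Yes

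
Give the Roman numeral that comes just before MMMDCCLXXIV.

MMMDCCLXXIV = 3774; previous is 3773

MMMDCCLXXIII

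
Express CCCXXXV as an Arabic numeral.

CCCXXXV: C=100, C=100, C=100, X=10, X=10, X=10, V=5
100 + 100 + 100 + 10 + 10 + 10 + 5 = 335

335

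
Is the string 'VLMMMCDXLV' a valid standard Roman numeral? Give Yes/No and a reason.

'VLMMMCDXLV': V should not appear more than once

No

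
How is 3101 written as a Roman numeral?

Convert 3101 to Roman numerals:
  3101 contains 3×1000 (MMM)
  101 contains 1×100 (C)
  1 contains 1×1 (I)

MMMCI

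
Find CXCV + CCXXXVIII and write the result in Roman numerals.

CXCV = 195
CCXXXVIII = 238
195 + 238 = 433

CDXXXIII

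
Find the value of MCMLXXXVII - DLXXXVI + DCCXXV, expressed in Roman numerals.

MCMLXXXVII = 1987, DLXXXVI = 586, DCCXXV = 725
1987 - 586 = 1401
1401 + 725 = 2126

MMCXXVI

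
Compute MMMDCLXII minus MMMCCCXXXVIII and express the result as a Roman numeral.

MMMDCLXII = 3662
MMMCCCXXXVIII = 3338
3662 - 3338 = 324

CCCXXIV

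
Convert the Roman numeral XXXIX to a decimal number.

XXXIX: X=10, X=10, X=10, IX=9
10 + 10 + 10 + 9 = 39

39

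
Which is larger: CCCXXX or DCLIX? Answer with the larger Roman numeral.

CCCXXX = 330
DCLIX = 659
659 is larger

DCLIX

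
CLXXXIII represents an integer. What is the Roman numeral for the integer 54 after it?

CLXXXIII = 183
183 + 54 = 237

CCXXXVII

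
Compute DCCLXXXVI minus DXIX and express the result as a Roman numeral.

DCCLXXXVI = 786
DXIX = 519
786 - 519 = 267

CCLXVII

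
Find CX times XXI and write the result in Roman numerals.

CX = 110
XXI = 21
110 × 21 = 2310

MMCCCX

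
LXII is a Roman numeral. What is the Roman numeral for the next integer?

LXII = 62, so the next integer is 62 + 1 = 63

LXIII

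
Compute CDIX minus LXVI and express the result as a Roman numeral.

CDIX = 409
LXVI = 66
409 - 66 = 343

CCCXLIII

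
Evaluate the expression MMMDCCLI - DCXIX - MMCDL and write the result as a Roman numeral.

MMMDCCLI = 3751, DCXIX = 619, MMCDL = 2450
3751 - 619 = 3132
3132 - 2450 = 682

DCLXXXII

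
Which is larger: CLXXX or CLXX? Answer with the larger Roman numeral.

CLXXX = 180
CLXX = 170
180 is larger

CLXXX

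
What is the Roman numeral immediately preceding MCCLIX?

MCCLIX = 1259, so the previous integer is 1259 - 1 = 1258

MCCLVIII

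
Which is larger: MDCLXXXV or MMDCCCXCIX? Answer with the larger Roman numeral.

MDCLXXXV = 1685
MMDCCCXCIX = 2899
2899 is larger

MMDCCCXCIX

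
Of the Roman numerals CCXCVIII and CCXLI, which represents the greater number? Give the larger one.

CCXCVIII = 298
CCXLI = 241
298 is larger

CCXCVIII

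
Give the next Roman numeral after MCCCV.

MCCCV = 1305, so the next integer is 1305 + 1 = 1306

MCCCVI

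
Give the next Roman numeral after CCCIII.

CCCIII = 303; next is 304

CCCIV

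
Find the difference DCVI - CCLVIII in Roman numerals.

DCVI = 606
CCLVIII = 258
606 - 258 = 348

CCCXLVIII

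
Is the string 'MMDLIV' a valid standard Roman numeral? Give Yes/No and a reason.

'MMDLIV': Check the rules: uses only the symbols I, V, X, L, C, D, M; no symbol is repeated more than three times in a row; V, L and D each appear at most once; the only place a smaller symbol precedes a larger one is the allowed subtractive pair IV, the symbol right after such a pair (if any) is smaller than the pair's first symbol, and otherwise the values never increase from left to right. Value: M (1000) + M (1000) + D (500) + L (50) + IV (4) = 2554. So it is a valid standard Roman numeral.

Yes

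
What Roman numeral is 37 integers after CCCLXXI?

CCCLXXI = 371
371 + 37 = 408

CDVIII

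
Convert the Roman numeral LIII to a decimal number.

LIII: L=50, I=1, I=1, I=1
50 + 1 + 1 + 1 = 53

53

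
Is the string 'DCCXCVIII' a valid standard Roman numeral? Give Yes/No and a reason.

'DCCXCVIII': Check the rules: uses only the symbols I, V, X, L, C, D, M; no symbol is repeated more than three times in a row; V, L and D each appear at most once; the only place a smaller symbol precedes a larger one is the allowed subtractive pair XC, the symbol right after such a pair (if any) is smaller than the pair's first symbol, and otherwise the values never increase from left to right. Value: D (500) + C (100) + C (100) + XC (90) + V (5) + I (1) + I (1) + I (1) = 798. So it is a valid standard Roman numeral.

Yes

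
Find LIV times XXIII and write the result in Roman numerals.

LIV = 54
XXIII = 23
54 × 23 = 1242

MCCXLII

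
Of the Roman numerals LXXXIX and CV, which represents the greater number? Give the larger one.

LXXXIX = 89
CV = 105
105 is larger

CV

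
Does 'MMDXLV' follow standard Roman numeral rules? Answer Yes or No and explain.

'MMDXLV': Check the rules: uses only the symbols I, V, X, L, C, D, M; no symbol is repeated more than three times in a row; V, L and D each appear at most once; the only place a smaller symbol precedes a larger one is the allowed subtractive pair XL, the symbol right after such a pair (if any) is smaller than the pair's first symbol, and otherwise the values never increase from left to right. Value: M (1000) + M (1000) + D (500) + XL (40) + V (5) = 2545. So it is a valid standard Roman numeral.

Yes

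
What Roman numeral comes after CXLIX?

CXLIX = 149, so the next integer is 149 + 1 = 150

CL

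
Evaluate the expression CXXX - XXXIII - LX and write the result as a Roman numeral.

CXXX = 130, XXXIII = 33, LX = 60
130 - 33 = 97
97 - 60 = 37

XXXVII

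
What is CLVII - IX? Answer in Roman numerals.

CLVII = 157
IX = 9
157 - 9 = 148

CXLVIII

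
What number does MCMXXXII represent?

MCMXXXII: M=1000, CM=900, X=10, X=10, X=10, I=1, I=1
1000 + 900 + 10 + 10 + 10 + 1 + 1 = 1932

1932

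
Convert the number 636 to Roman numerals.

Convert 636 to Roman numerals:
  636 contains 1×500 (D)
  136 contains 1×100 (C)
  36 contains 3×10 (XXX)
  6 contains 1×5 (V)
  1 contains 1×1 (I)

DCXXXVI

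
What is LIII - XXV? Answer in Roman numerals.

LIII = 53
XXV = 25
53 - 25 = 28

XXVIII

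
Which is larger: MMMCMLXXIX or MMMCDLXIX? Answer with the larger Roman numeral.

MMMCMLXXIX = 3979
MMMCDLXIX = 3469
3979 is larger

MMMCMLXXIX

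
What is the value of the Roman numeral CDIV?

CDIV: CD=400, IV=4
400 + 4 = 404

404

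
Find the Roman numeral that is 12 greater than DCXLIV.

DCXLIV = 644
644 + 12 = 656

DCLVI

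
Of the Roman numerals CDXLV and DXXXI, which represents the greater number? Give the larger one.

CDXLV = 445
DXXXI = 531
531 is larger

DXXXI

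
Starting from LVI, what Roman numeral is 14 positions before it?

LVI = 56
56 - 14 = 42

XLII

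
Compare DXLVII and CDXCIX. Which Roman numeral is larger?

DXLVII = 547
CDXCIX = 499
547 is larger

DXLVII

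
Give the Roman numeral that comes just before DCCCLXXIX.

DCCCLXXIX = 879, so the previous integer is 879 - 1 = 878

DCCCLXXVIII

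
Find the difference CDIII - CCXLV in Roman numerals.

CDIII = 403
CCXLV = 245
403 - 245 = 158

CLVIII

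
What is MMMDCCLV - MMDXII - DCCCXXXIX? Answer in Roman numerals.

MMMDCCLV = 3755, MMDXII = 2512, DCCCXXXIX = 839
3755 - 2512 = 1243
1243 - 839 = 404

CDIV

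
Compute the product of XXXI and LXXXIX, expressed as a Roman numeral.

XXXI = 31
LXXXIX = 89
31 × 89 = 2759

MMDCCLIX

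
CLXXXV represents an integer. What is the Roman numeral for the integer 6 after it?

CLXXXV = 185
185 + 6 = 191

CXCI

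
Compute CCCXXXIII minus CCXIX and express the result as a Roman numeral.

CCCXXXIII = 333
CCXIX = 219
333 - 219 = 114

CXIV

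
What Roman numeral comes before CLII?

CLII = 152; previous is 151

CLI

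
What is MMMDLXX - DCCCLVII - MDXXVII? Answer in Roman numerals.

MMMDLXX = 3570, DCCCLVII = 857, MDXXVII = 1527
3570 - 857 = 2713
2713 - 1527 = 1186

MCLXXXVI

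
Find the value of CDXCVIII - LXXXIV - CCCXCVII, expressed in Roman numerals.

CDXCVIII = 498, LXXXIV = 84, CCCXCVII = 397
498 - 84 = 414
414 - 397 = 17

XVII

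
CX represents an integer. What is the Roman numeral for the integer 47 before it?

CX = 110
110 - 47 = 63

LXIII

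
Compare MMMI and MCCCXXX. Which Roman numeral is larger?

MMMI = 3001
MCCCXXX = 1330
3001 is larger

MMMI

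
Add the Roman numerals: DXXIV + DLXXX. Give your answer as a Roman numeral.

DXXIV = 524
DLXXX = 580
524 + 580 = 1104

MCIV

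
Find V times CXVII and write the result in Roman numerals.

V = 5
CXVII = 117
5 × 117 = 585

DLXXXV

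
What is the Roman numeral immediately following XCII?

XCII = 92; next is 93

XCIII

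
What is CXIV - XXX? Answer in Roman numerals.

CXIV = 114
XXX = 30
114 - 30 = 84

LXXXIV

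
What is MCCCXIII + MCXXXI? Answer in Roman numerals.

MCCCXIII = 1313
MCXXXI = 1131
1313 + 1131 = 2444

MMCDXLIV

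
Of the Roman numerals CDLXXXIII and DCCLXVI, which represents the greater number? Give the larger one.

CDLXXXIII = 483
DCCLXVI = 766
766 is larger

DCCLXVI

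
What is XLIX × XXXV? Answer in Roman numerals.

XLIX = 49
XXXV = 35
49 × 35 = 1715

MDCCXV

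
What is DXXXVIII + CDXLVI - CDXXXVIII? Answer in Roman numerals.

DXXXVIII = 538, CDXLVI = 446, CDXXXVIII = 438
538 + 446 = 984
984 - 438 = 546

DXLVI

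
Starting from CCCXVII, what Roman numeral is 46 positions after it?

CCCXVII = 317
317 + 46 = 363

CCCLXIII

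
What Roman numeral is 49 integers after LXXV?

LXXV = 75
75 + 49 = 124

CXXIV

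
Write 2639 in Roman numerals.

Convert 2639 to Roman numerals:
  2639 contains 2×1000 (MM)
  639 contains 1×500 (D)
  139 contains 1×100 (C)
  39 contains 3×10 (XXX)
  9 contains 1×9 (IX)

MMDCXXXIX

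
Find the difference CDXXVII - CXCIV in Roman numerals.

CDXXVII = 427
CXCIV = 194
427 - 194 = 233

CCXXXIII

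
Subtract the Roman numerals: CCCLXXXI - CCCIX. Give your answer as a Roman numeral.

CCCLXXXI = 381
CCCIX = 309
381 - 309 = 72

LXXII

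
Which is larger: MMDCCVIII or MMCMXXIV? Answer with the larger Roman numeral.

MMDCCVIII = 2708
MMCMXXIV = 2924
2924 is larger

MMCMXXIV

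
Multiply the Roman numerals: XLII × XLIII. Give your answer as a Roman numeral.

XLII = 42
XLIII = 43
42 × 43 = 1806

MDCCCVI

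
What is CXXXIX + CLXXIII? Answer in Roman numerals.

CXXXIX = 139
CLXXIII = 173
139 + 173 = 312

CCCXII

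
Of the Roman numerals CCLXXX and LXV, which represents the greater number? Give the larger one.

CCLXXX = 280
LXV = 65
280 is larger

CCLXXX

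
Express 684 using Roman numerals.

Convert 684 to Roman numerals:
  684 contains 1×500 (D)
  184 contains 1×100 (C)
  84 contains 1×50 (L)
  34 contains 3×10 (XXX)
  4 contains 1×4 (IV)

DCLXXXIV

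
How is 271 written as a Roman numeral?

Convert 271 to Roman numerals:
  271 contains 2×100 (CC)
  71 contains 1×50 (L)
  21 contains 2×10 (XX)
  1 contains 1×1 (I)

CCLXXI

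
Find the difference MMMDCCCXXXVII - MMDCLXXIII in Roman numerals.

MMMDCCCXXXVII = 3837
MMDCLXXIII = 2673
3837 - 2673 = 1164

MCLXIV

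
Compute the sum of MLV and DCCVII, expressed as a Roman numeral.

MLV = 1055
DCCVII = 707
1055 + 707 = 1762

MDCCLXII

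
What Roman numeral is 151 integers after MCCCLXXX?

MCCCLXXX = 1380
1380 + 151 = 1531

MDXXXI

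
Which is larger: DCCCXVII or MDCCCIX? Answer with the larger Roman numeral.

DCCCXVII = 817
MDCCCIX = 1809
1809 is larger

MDCCCIX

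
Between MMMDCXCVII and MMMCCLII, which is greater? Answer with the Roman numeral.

MMMDCXCVII = 3697
MMMCCLII = 3252
3697 is larger

MMMDCXCVII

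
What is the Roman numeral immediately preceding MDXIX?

MDXIX = 1519; previous is 1518

MDXVIII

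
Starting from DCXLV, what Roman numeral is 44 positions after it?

DCXLV = 645
645 + 44 = 689

DCLXXXIX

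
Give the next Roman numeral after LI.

LI = 51; next is 52

LII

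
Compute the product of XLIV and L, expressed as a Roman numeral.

XLIV = 44
L = 50
44 × 50 = 2200

MMCC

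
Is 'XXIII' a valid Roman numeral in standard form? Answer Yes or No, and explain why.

'XXIII': Check the rules: uses only the symbols I, V, X, L, C, D, M; no symbol is repeated more than three times in a row; V, L and D each appear at most once; no smaller symbol precedes a larger one (values never increase from left to right). Value: X (10) + X (10) + I (1) + I (1) + I (1) = 23. So it is a valid standard Roman numeral.

Yes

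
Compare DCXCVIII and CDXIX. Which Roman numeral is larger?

DCXCVIII = 698
CDXIX = 419
698 is larger

DCXCVIII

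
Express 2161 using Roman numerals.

Convert 2161 to Roman numerals:
  2161 contains 2×1000 (MM)
  161 contains 1×100 (C)
  61 contains 1×50 (L)
  11 contains 1×10 (X)
  1 contains 1×1 (I)

MMCLXI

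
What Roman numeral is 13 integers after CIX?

CIX = 109
109 + 13 = 122

CXXII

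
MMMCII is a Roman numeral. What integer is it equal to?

MMMCII: M=1000, M=1000, M=1000, C=100, I=1, I=1
1000 + 1000 + 1000 + 100 + 1 + 1 = 3102

3102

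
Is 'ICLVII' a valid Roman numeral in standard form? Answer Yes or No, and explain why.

'ICLVII': Invalid subtractive combination: IC

No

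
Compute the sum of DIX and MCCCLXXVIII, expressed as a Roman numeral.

DIX = 509
MCCCLXXVIII = 1378
509 + 1378 = 1887

MDCCCLXXXVII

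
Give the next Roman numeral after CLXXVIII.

CLXXVIII = 178; next is 179

CLXXIX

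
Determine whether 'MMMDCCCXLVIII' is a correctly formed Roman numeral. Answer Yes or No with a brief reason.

'MMMDCCCXLVIII': Check the rules: uses only the symbols I, V, X, L, C, D, M; no symbol is repeated more than three times in a row; V, L and D each appear at most once; the only place a smaller symbol precedes a larger one is the allowed subtractive pair XL, the symbol right after such a pair (if any) is smaller than the pair's first symbol, and otherwise the values never increase from left to right. Value: M (1000) + M (1000) + M (1000) + D (500) + C (100) + C (100) + C (100) + XL (40) + V (5) + I (1) + I (1) + I (1) = 3848. So it is a valid standard Roman numeral.

Yes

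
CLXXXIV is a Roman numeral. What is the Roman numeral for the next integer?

CLXXXIV = 184; next is 185

CLXXXV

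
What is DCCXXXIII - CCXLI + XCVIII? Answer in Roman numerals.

DCCXXXIII = 733, CCXLI = 241, XCVIII = 98
733 - 241 = 492
492 + 98 = 590

DXC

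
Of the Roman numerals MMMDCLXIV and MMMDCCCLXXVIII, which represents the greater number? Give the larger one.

MMMDCLXIV = 3664
MMMDCCCLXXVIII = 3878
3878 is larger

MMMDCCCLXXVIII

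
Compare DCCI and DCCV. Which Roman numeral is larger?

DCCI = 701
DCCV = 705
705 is larger

DCCV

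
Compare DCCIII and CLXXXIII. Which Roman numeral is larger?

DCCIII = 703
CLXXXIII = 183
703 is larger

DCCIII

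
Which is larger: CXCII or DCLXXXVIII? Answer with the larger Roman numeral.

CXCII = 192
DCLXXXVIII = 688
688 is larger

DCLXXXVIII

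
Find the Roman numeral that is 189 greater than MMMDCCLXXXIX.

MMMDCCLXXXIX = 3789
3789 + 189 = 3978

MMMCMLXXVIII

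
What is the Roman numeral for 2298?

Convert 2298 to Roman numerals:
  2298 contains 2×1000 (MM)
  298 contains 2×100 (CC)
  98 contains 1×90 (XC)
  8 contains 1×5 (V)
  3 contains 3×1 (III)

MMCCXCVIII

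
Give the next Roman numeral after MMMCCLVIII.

MMMCCLVIII = 3258, so the next integer is 3258 + 1 = 3259

MMMCCLIX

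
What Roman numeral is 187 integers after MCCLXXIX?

MCCLXXIX = 1279
1279 + 187 = 1466

MCDLXVI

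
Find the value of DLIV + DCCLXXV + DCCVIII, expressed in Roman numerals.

DLIV = 554, DCCLXXV = 775, DCCVIII = 708
554 + 775 = 1329
1329 + 708 = 2037

MMXXXVII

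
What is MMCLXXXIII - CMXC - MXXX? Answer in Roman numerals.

MMCLXXXIII = 2183, CMXC = 990, MXXX = 1030
2183 - 990 = 1193
1193 - 1030 = 163

CLXIII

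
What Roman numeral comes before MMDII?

MMDII = 2502; previous is 2501

MMDI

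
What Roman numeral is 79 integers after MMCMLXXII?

MMCMLXXII = 2972
2972 + 79 = 3051

MMMLI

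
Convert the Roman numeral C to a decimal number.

C: C=100

100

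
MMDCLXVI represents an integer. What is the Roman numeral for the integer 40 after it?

MMDCLXVI = 2666
2666 + 40 = 2706

MMDCCVI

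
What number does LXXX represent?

LXXX: L=50, X=10, X=10, X=10
50 + 10 + 10 + 10 = 80

80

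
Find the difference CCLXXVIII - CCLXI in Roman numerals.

CCLXXVIII = 278
CCLXI = 261
278 - 261 = 17

XVII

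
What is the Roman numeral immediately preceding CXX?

CXX = 120; previous is 119

CXIX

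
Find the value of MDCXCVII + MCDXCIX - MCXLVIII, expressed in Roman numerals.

MDCXCVII = 1697, MCDXCIX = 1499, MCXLVIII = 1148
1697 + 1499 = 3196
3196 - 1148 = 2048

MMXLVIII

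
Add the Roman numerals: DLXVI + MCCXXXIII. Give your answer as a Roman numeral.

DLXVI = 566
MCCXXXIII = 1233
566 + 1233 = 1799

MDCCXCIX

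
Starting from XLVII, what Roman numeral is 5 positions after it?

XLVII = 47
47 + 5 = 52

LII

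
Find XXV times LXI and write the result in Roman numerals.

XXV = 25
LXI = 61
25 × 61 = 1525

MDXXV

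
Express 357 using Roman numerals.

Convert 357 to Roman numerals:
  357 contains 3×100 (CCC)
  57 contains 1×50 (L)
  7 contains 1×5 (V)
  2 contains 2×1 (II)

CCCLVII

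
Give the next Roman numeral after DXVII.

DXVII = 517, so the next integer is 517 + 1 = 518

DXVIII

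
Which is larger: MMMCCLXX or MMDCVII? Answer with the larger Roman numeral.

MMMCCLXX = 3270
MMDCVII = 2607
3270 is larger

MMMCCLXX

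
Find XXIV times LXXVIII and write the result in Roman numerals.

XXIV = 24
LXXVIII = 78
24 × 78 = 1872

MDCCCLXXII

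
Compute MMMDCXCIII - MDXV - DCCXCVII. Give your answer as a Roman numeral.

MMMDCXCIII = 3693, MDXV = 1515, DCCXCVII = 797
3693 - 1515 = 2178
2178 - 797 = 1381

MCCCLXXXI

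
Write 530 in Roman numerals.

Convert 530 to Roman numerals:
  530 contains 1×500 (D)
  30 contains 3×10 (XXX)

DXXX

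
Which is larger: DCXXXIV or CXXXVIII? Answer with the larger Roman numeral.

DCXXXIV = 634
CXXXVIII = 138
634 is larger

DCXXXIV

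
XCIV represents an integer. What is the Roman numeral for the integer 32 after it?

XCIV = 94
94 + 32 = 126

CXXVI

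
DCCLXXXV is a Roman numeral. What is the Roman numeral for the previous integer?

DCCLXXXV = 785; previous is 784

DCCLXXXIV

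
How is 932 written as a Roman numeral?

Convert 932 to Roman numerals:
  932 contains 1×900 (CM)
  32 contains 3×10 (XXX)
  2 contains 2×1 (II)

CMXXXII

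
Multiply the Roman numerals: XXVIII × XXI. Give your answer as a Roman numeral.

XXVIII = 28
XXI = 21
28 × 21 = 588

DLXXXVIII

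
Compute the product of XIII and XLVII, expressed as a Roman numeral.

XIII = 13
XLVII = 47
13 × 47 = 611

DCXI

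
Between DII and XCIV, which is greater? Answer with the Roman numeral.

DII = 502
XCIV = 94
502 is larger

DII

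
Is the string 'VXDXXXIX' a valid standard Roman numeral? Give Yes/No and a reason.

'VXDXXXIX': Invalid subtractive combination: VX

No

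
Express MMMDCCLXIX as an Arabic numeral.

MMMDCCLXIX: M=1000, M=1000, M=1000, D=500, C=100, C=100, L=50, X=10, IX=9
1000 + 1000 + 1000 + 500 + 100 + 100 + 50 + 10 + 9 = 3769

3769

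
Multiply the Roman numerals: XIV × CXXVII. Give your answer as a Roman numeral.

XIV = 14
CXXVII = 127
14 × 127 = 1778

MDCCLXXVIII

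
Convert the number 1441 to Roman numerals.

Convert 1441 to Roman numerals:
  1441 contains 1×1000 (M)
  441 contains 1×400 (CD)
  41 contains 1×40 (XL)
  1 contains 1×1 (I)

MCDXLI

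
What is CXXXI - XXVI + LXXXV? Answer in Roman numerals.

CXXXI = 131, XXVI = 26, LXXXV = 85
131 - 26 = 105
105 + 85 = 190

CXC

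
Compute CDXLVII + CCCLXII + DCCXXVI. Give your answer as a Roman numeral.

CDXLVII = 447, CCCLXII = 362, DCCXXVI = 726
447 + 362 = 809
809 + 726 = 1535

MDXXXV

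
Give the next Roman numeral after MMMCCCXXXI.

MMMCCCXXXI = 3331; next is 3332

MMMCCCXXXII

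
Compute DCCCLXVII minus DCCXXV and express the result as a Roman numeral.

DCCCLXVII = 867
DCCXXV = 725
867 - 725 = 142

CXLII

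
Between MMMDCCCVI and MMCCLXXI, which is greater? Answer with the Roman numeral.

MMMDCCCVI = 3806
MMCCLXXI = 2271
3806 is larger

MMMDCCCVI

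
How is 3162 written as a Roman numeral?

Convert 3162 to Roman numerals:
  3162 contains 3×1000 (MMM)
  162 contains 1×100 (C)
  62 contains 1×50 (L)
  12 contains 1×10 (X)
  2 contains 2×1 (II)

MMMCLXII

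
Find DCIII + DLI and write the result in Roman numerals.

DCIII = 603
DLI = 551
603 + 551 = 1154

MCLIV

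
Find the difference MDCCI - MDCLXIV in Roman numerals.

MDCCI = 1701
MDCLXIV = 1664
1701 - 1664 = 37

XXXVII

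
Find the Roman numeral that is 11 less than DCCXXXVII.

DCCXXXVII = 737
737 - 11 = 726

DCCXXVI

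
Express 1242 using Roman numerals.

Convert 1242 to Roman numerals:
  1242 contains 1×1000 (M)
  242 contains 2×100 (CC)
  42 contains 1×40 (XL)
  2 contains 2×1 (II)

MCCXLII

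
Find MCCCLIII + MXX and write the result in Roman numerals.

MCCCLIII = 1353
MXX = 1020
1353 + 1020 = 2373

MMCCCLXXIII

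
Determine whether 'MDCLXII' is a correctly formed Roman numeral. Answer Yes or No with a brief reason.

'MDCLXII': Check the rules: uses only the symbols I, V, X, L, C, D, M; no symbol is repeated more than three times in a row; V, L and D each appear at most once; no smaller symbol precedes a larger one (values never increase from left to right). Value: M (1000) + D (500) + C (100) + L (50) + X (10) + I (1) + I (1) = 1662. So it is a valid standard Roman numeral.

Yes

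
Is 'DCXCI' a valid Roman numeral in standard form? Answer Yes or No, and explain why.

'DCXCI': Check the rules: uses only the symbols I, V, X, L, C, D, M; no symbol is repeated more than three times in a row; V, L and D each appear at most once; the only place a smaller symbol precedes a larger one is the allowed subtractive pair XC, the symbol right after such a pair (if any) is smaller than the pair's first symbol, and otherwise the values never increase from left to right. Value: D (500) + C (100) + XC (90) + I (1) = 691. So it is a valid standard Roman numeral.

Yes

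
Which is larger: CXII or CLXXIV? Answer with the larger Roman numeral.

CXII = 112
CLXXIV = 174
174 is larger

CLXXIV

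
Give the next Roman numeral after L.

L = 50, so the next integer is 50 + 1 = 51

LI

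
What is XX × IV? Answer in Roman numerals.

XX = 20
IV = 4
20 × 4 = 80

LXXX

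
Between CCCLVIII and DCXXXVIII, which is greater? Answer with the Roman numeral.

CCCLVIII = 358
DCXXXVIII = 638
638 is larger

DCXXXVIII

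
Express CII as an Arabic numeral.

CII: C=100, I=1, I=1
100 + 1 + 1 = 102

102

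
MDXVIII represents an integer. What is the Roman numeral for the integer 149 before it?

MDXVIII = 1518
1518 - 149 = 1369

MCCCLXIX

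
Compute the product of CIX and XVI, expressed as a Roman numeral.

CIX = 109
XVI = 16
109 × 16 = 1744

MDCCXLIV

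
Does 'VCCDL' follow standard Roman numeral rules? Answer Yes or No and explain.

'VCCDL': Invalid subtractive combination: VC

No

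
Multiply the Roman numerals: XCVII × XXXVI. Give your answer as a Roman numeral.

XCVII = 97
XXXVI = 36
97 × 36 = 3492

MMMCDXCII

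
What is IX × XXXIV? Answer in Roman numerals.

IX = 9
XXXIV = 34
9 × 34 = 306

CCCVI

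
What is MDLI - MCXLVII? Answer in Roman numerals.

MDLI = 1551
MCXLVII = 1147
1551 - 1147 = 404

CDIV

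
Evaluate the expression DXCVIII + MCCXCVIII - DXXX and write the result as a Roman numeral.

DXCVIII = 598, MCCXCVIII = 1298, DXXX = 530
598 + 1298 = 1896
1896 - 530 = 1366

MCCCLXVI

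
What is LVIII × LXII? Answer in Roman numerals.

LVIII = 58
LXII = 62
58 × 62 = 3596

MMMDXCVI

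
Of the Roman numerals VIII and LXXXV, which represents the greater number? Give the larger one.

VIII = 8
LXXXV = 85
85 is larger

LXXXV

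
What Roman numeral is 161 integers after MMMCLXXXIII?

MMMCLXXXIII = 3183
3183 + 161 = 3344

MMMCCCXLIV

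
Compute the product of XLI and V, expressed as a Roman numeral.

XLI = 41
V = 5
41 × 5 = 205

CCV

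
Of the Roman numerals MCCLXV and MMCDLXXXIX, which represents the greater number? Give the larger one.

MCCLXV = 1265
MMCDLXXXIX = 2489
2489 is larger

MMCDLXXXIX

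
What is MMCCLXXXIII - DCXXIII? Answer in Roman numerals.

MMCCLXXXIII = 2283
DCXXIII = 623
2283 - 623 = 1660

MDCLX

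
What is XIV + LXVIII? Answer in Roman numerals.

XIV = 14
LXVIII = 68
14 + 68 = 82

LXXXII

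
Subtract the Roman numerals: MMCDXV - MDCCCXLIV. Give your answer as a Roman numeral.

MMCDXV = 2415
MDCCCXLIV = 1844
2415 - 1844 = 571

DLXXI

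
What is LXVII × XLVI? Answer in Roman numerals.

LXVII = 67
XLVI = 46
67 × 46 = 3082

MMMLXXXII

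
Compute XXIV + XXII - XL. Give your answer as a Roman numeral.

XXIV = 24, XXII = 22, XL = 40
24 + 22 = 46
46 - 40 = 6

VI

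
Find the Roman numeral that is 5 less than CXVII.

CXVII = 117
117 - 5 = 112

CXII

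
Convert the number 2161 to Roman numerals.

Convert 2161 to Roman numerals:
  2161 contains 2×1000 (MM)
  161 contains 1×100 (C)
  61 contains 1×50 (L)
  11 contains 1×10 (X)
  1 contains 1×1 (I)

MMCLXI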